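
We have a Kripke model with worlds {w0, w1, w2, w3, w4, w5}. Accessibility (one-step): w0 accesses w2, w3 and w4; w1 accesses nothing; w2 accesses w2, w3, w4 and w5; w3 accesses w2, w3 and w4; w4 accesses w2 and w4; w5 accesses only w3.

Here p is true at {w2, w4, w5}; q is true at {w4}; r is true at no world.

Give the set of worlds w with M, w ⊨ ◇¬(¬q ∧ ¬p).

{w0, w2, w3, w4}

w0: successors {w2, w3, w4}; ¬(¬q ∧ ¬p) there: w2:T, w3:F, w4:T. ✓
w1: no successors, so ◇¬(¬q ∧ ¬p) fails. ✗
w2: successors {w2, w3, w4, w5}; ¬(¬q ∧ ¬p) there: w2:T, w3:F, w4:T, w5:T. ✓
w3: successors {w2, w3, w4}; ¬(¬q ∧ ¬p) there: w2:T, w3:F, w4:T. ✓
w4: successors {w2, w4}; ¬(¬q ∧ ¬p) there: w2:T, w4:T. ✓
w5: successors {w3}; ¬(¬q ∧ ¬p) there: w3:F. ✗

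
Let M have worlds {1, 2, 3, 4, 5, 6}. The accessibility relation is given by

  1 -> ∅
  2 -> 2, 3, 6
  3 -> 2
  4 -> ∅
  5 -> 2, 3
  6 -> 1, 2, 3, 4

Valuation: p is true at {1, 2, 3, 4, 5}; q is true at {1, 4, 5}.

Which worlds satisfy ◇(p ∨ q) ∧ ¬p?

{6}

1: ◇(p ∨ q) is F, ¬p is F. ✗
2: ◇(p ∨ q) is T, ¬p is F. ✗
3: ◇(p ∨ q) is T, ¬p is F. ✗
4: ◇(p ∨ q) is F, ¬p is F. ✗
5: ◇(p ∨ q) is T, ¬p is F. ✗
6: ◇(p ∨ q) is T, ¬p is T. ✓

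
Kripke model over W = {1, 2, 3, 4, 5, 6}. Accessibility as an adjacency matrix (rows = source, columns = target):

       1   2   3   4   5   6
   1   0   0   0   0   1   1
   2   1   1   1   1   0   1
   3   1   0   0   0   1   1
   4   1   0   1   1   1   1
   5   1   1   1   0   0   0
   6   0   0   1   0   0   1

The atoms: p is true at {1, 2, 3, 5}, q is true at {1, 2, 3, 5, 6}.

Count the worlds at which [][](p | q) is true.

3

1: successors {5, 6}; [](p | q) there: 5:T, 6:T. ✓
2: successors {1, 2, 3, 4, 6}; [](p | q) there: 1:T, 2:F, 3:T, 4:F, 6:T. ✗
3: successors {1, 5, 6}; [](p | q) there: 1:T, 5:T, 6:T. ✓
4: successors {1, 3, 4, 5, 6}; [](p | q) there: 1:T, 3:T, 4:F, 5:T, 6:T. ✗
5: successors {1, 2, 3}; [](p | q) there: 1:T, 2:F, 3:T. ✗
6: successors {3, 6}; [](p | q) there: 3:T, 6:T. ✓
Satisfying worlds: {1, 3, 6}.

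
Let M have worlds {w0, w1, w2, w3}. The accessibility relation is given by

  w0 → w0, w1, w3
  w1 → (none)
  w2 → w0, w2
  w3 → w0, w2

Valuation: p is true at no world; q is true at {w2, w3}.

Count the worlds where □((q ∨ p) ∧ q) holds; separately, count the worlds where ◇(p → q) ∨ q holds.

For □((q ∨ p) ∧ q):
w0: successors {w0, w1, w3}; (q ∨ p) ∧ q there: w0:F, w1:F, w3:T. ✗
w1: no successors, so □((q ∨ p) ∧ q) holds vacuously. ✓
w2: successors {w0, w2}; (q ∨ p) ∧ q there: w0:F, w2:T. ✗
w3: successors {w0, w2}; (q ∨ p) ∧ q there: w0:F, w2:T. ✗
— 1 world.
For ◇(p → q) ∨ q:
w0: ◇(p → q) is T, q is F. ✓
w1: ◇(p → q) is F, q is F. ✗
w2: ◇(p → q) is T, q is T. ✓
w3: ◇(p → q) is T, q is T. ✓
— 3 worlds.

1 and 3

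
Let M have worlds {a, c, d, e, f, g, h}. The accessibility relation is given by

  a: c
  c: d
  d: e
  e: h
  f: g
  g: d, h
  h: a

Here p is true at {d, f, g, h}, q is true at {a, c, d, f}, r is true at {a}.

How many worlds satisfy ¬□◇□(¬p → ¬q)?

a: □◇□(¬p → ¬q) is T. ✗
c: □◇□(¬p → ¬q) is T. ✗
d: □◇□(¬p → ¬q) is F. ✓
e: □◇□(¬p → ¬q) is F. ✓
f: □◇□(¬p → ¬q) is T. ✗
g: □◇□(¬p → ¬q) is F. ✓
h: □◇□(¬p → ¬q) is T. ✗
Satisfying worlds: {d, e, g}.

3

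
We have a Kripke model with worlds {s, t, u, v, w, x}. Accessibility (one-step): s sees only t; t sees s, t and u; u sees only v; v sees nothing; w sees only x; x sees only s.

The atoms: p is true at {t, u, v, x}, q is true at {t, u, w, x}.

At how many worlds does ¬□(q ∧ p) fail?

s: □(q ∧ p) is T. ✗
t: □(q ∧ p) is F. ✓
u: □(q ∧ p) is F. ✓
v: □(q ∧ p) is T. ✗
w: □(q ∧ p) is T. ✗
x: □(q ∧ p) is F. ✓
Satisfying worlds: {t, u, x}.
So ¬□(q ∧ p) fails at the other 3 worlds.

3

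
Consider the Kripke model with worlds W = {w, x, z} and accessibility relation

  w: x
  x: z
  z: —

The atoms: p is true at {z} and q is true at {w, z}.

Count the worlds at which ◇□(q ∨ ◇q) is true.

2

w: successors {x}; □(q ∨ ◇q) there: x:T. ✓
x: successors {z}; □(q ∨ ◇q) there: z:T. ✓
z: no successors, so ◇□(q ∨ ◇q) fails. ✗
Satisfying worlds: {w, x}.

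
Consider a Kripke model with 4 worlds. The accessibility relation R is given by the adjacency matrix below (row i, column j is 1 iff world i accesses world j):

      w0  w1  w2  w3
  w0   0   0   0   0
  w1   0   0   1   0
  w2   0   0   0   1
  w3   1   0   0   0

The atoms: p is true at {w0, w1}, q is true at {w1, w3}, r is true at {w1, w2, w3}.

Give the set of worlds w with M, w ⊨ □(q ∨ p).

{w0, w2, w3}

w0: no successors, so □(q ∨ p) holds vacuously. ✓
w1: successors {w2}; q ∨ p there: w2:F. ✗
w2: successors {w3}; q ∨ p there: w3:T. ✓
w3: successors {w0}; q ∨ p there: w0:T. ✓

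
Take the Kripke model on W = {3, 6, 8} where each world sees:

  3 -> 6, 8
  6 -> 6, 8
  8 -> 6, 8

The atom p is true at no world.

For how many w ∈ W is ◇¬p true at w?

3

3: successors {6, 8}; ¬p there: 6:T, 8:T. ✓
6: successors {6, 8}; ¬p there: 6:T, 8:T. ✓
8: successors {6, 8}; ¬p there: 6:T, 8:T. ✓
Satisfying worlds: {3, 6, 8}.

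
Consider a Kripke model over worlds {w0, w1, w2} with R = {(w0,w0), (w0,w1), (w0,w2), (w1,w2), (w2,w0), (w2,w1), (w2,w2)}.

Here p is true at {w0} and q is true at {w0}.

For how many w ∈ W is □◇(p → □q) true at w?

w0: successors {w0, w1, w2}; ◇(p → □q) there: w0:T, w1:T, w2:T. ✓
w1: successors {w2}; ◇(p → □q) there: w2:T. ✓
w2: successors {w0, w1, w2}; ◇(p → □q) there: w0:T, w1:T, w2:T. ✓
Satisfying worlds: {w0, w1, w2}.

3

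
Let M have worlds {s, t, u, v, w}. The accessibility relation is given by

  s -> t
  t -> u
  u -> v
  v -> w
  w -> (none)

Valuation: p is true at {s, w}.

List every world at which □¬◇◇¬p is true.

s: successors {t}; ¬◇◇¬p there: t:F. ✗
t: successors {u}; ¬◇◇¬p there: u:T. ✓
u: successors {v}; ¬◇◇¬p there: v:T. ✓
v: successors {w}; ¬◇◇¬p there: w:T. ✓
w: no successors, so □¬◇◇¬p holds vacuously. ✓

{t, u, v, w}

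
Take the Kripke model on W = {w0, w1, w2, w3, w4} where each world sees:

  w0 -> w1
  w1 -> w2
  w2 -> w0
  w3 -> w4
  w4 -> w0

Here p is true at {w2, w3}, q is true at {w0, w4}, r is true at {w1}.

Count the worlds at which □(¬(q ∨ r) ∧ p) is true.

w0: successors {w1}; ¬(q ∨ r) ∧ p there: w1:F. ✗
w1: successors {w2}; ¬(q ∨ r) ∧ p there: w2:T. ✓
w2: successors {w0}; ¬(q ∨ r) ∧ p there: w0:F. ✗
w3: successors {w4}; ¬(q ∨ r) ∧ p there: w4:F. ✗
w4: successors {w0}; ¬(q ∨ r) ∧ p there: w0:F. ✗
Satisfying worlds: {w1}.

1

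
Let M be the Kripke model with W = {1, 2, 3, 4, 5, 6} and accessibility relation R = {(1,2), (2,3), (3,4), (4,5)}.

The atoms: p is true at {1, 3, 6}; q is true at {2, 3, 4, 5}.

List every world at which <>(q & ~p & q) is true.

1: successors {2}; q & ~p & q there: 2:T. ✓
2: successors {3}; q & ~p & q there: 3:F. ✗
3: successors {4}; q & ~p & q there: 4:T. ✓
4: successors {5}; q & ~p & q there: 5:T. ✓
5: no successors, so <>(q & ~p & q) fails. ✗
6: no successors, so <>(q & ~p & q) fails. ✗

{1, 3, 4}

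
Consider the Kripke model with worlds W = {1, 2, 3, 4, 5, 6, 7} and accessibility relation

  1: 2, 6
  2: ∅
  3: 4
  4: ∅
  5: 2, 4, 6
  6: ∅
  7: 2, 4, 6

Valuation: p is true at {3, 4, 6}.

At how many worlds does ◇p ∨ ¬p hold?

1: ◇p is T, ¬p is T. ✓
2: ◇p is F, ¬p is T. ✓
3: ◇p is T, ¬p is F. ✓
4: ◇p is F, ¬p is F. ✗
5: ◇p is T, ¬p is T. ✓
6: ◇p is F, ¬p is F. ✗
7: ◇p is T, ¬p is T. ✓
Satisfying worlds: {1, 2, 3, 5, 7}.

5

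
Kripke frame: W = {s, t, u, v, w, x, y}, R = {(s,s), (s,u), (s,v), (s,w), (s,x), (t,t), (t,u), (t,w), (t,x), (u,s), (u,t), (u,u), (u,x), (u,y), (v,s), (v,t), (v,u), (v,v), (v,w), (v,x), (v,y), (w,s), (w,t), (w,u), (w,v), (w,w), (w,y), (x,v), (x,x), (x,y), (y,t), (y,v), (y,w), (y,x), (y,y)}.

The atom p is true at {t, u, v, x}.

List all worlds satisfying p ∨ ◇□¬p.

s: p is F, ◇□¬p is F. ✗
t: p is T, ◇□¬p is F. ✓
u: p is T, ◇□¬p is F. ✓
v: p is T, ◇□¬p is F. ✓
w: p is F, ◇□¬p is F. ✗
x: p is T, ◇□¬p is F. ✓
y: p is F, ◇□¬p is F. ✗

{t, u, v, x}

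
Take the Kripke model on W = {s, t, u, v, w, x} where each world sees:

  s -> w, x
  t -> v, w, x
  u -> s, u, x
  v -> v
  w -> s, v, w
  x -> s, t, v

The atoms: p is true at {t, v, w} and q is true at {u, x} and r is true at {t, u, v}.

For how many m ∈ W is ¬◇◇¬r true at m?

s: ◇◇¬r is T. ✗
t: ◇◇¬r is T. ✗
u: ◇◇¬r is T. ✗
v: ◇◇¬r is F. ✓
w: ◇◇¬r is T. ✗
x: ◇◇¬r is T. ✗
Satisfying worlds: {v}.

1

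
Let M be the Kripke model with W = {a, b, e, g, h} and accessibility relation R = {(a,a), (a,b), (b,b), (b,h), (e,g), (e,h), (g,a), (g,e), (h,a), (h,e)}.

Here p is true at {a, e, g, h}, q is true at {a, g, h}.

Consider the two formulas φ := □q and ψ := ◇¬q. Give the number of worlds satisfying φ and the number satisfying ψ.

For □q:
a: successors {a, b}; q there: a:T, b:F. ✗
b: successors {b, h}; q there: b:F, h:T. ✗
e: successors {g, h}; q there: g:T, h:T. ✓
g: successors {a, e}; q there: a:T, e:F. ✗
h: successors {a, e}; q there: a:T, e:F. ✗
— 1 world.
For ◇¬q:
a: successors {a, b}; ¬q there: a:F, b:T. ✓
b: successors {b, h}; ¬q there: b:T, h:F. ✓
e: successors {g, h}; ¬q there: g:F, h:F. ✗
g: successors {a, e}; ¬q there: a:F, e:T. ✓
h: successors {a, e}; ¬q there: a:F, e:T. ✓
— 4 worlds.

1 and 4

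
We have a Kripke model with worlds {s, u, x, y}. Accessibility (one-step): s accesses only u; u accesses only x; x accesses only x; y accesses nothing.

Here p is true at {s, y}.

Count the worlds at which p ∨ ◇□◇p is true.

2

s: p is T, ◇□◇p is F. ✓
u: p is F, ◇□◇p is F. ✗
x: p is F, ◇□◇p is F. ✗
y: p is T, ◇□◇p is F. ✓
Satisfying worlds: {s, y}.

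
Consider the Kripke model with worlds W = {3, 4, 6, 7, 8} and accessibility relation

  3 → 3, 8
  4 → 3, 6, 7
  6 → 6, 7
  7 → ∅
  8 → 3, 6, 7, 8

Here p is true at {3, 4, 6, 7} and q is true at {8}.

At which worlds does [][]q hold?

3: successors {3, 8}; []q there: 3:F, 8:F. ✗
4: successors {3, 6, 7}; []q there: 3:F, 6:F, 7:T. ✗
6: successors {6, 7}; []q there: 6:F, 7:T. ✗
7: no successors, so [][]q holds vacuously. ✓
8: successors {3, 6, 7, 8}; []q there: 3:F, 6:F, 7:T, 8:F. ✗

{7}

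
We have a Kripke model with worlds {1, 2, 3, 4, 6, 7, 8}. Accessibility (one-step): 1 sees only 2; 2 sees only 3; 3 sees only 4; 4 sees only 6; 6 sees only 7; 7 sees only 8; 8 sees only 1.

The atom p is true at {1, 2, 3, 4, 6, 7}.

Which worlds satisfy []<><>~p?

1: successors {2}; <><>~p there: 2:F. ✗
2: successors {3}; <><>~p there: 3:F. ✗
3: successors {4}; <><>~p there: 4:F. ✗
4: successors {6}; <><>~p there: 6:T. ✓
6: successors {7}; <><>~p there: 7:F. ✗
7: successors {8}; <><>~p there: 8:F. ✗
8: successors {1}; <><>~p there: 1:F. ✗

{4}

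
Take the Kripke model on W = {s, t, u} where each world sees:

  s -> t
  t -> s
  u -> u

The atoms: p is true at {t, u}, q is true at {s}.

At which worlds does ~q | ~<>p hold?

{t, u}

s: ~q is F, ~<>p is F. ✗
t: ~q is T, ~<>p is T. ✓
u: ~q is T, ~<>p is F. ✓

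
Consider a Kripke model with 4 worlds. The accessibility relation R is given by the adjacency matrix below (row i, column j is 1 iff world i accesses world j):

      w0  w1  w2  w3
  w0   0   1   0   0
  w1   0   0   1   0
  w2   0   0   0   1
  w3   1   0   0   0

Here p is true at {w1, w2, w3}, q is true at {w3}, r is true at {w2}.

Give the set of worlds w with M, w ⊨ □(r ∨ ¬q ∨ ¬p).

{w0, w1, w3}

w0: successors {w1}; r ∨ ¬q ∨ ¬p there: w1:T. ✓
w1: successors {w2}; r ∨ ¬q ∨ ¬p there: w2:T. ✓
w2: successors {w3}; r ∨ ¬q ∨ ¬p there: w3:F. ✗
w3: successors {w0}; r ∨ ¬q ∨ ¬p there: w0:T. ✓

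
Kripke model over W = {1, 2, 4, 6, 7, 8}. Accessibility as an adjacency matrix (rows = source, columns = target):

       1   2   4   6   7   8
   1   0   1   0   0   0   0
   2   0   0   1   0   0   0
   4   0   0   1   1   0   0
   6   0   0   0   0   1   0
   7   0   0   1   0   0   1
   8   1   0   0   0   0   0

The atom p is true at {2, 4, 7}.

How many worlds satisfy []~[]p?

3

1: successors {2}; ~[]p there: 2:F. ✗
2: successors {4}; ~[]p there: 4:T. ✓
4: successors {4, 6}; ~[]p there: 4:T, 6:F. ✗
6: successors {7}; ~[]p there: 7:T. ✓
7: successors {4, 8}; ~[]p there: 4:T, 8:T. ✓
8: successors {1}; ~[]p there: 1:F. ✗
Satisfying worlds: {2, 6, 7}.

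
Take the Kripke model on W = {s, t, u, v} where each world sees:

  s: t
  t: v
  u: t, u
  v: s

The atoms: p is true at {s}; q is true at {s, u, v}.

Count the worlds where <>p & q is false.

3

s: <>p is F, q is T. ✗
t: <>p is F, q is F. ✗
u: <>p is F, q is T. ✗
v: <>p is T, q is T. ✓
Satisfying worlds: {v}.
So <>p & q fails at the other 3 worlds.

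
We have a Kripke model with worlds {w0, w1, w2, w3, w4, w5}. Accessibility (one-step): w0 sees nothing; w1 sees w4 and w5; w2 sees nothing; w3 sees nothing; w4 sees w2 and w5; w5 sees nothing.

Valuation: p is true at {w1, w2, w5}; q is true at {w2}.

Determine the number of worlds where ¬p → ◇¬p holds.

w0: ¬p is T, ◇¬p is F. ✗
w1: ¬p is F, ◇¬p is T. ✓
w2: ¬p is F, ◇¬p is F. ✓
w3: ¬p is T, ◇¬p is F. ✗
w4: ¬p is T, ◇¬p is F. ✗
w5: ¬p is F, ◇¬p is F. ✓
Satisfying worlds: {w1, w2, w5}.

3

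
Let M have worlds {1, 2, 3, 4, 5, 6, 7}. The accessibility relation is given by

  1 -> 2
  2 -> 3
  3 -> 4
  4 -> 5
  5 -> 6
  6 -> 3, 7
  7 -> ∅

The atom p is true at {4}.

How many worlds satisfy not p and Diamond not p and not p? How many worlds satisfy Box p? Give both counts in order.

4 and 2

For not p and Diamond not p and not p:
1: not p and Diamond not p is T, not p is T. ✓
2: not p and Diamond not p is T, not p is T. ✓
3: not p and Diamond not p is F, not p is T. ✗
4: not p and Diamond not p is F, not p is F. ✗
5: not p and Diamond not p is T, not p is T. ✓
6: not p and Diamond not p is T, not p is T. ✓
7: not p and Diamond not p is F, not p is T. ✗
— 4 worlds.
For Box p:
1: successors {2}; p there: 2:F. ✗
2: successors {3}; p there: 3:F. ✗
3: successors {4}; p there: 4:T. ✓
4: successors {5}; p there: 5:F. ✗
5: successors {6}; p there: 6:F. ✗
6: successors {3, 7}; p there: 3:F, 7:F. ✗
7: no successors, so Box p holds vacuously. ✓
— 2 worlds.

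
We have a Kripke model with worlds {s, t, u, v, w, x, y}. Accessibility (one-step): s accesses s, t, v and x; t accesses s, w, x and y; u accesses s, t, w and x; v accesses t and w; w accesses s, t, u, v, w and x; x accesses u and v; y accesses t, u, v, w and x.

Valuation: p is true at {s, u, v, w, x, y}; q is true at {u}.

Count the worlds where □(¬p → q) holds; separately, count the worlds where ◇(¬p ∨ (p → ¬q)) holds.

For □(¬p → q):
s: successors {s, t, v, x}; ¬p → q there: s:T, t:F, v:T, x:T. ✗
t: successors {s, w, x, y}; ¬p → q there: s:T, w:T, x:T, y:T. ✓
u: successors {s, t, w, x}; ¬p → q there: s:T, t:F, w:T, x:T. ✗
v: successors {t, w}; ¬p → q there: t:F, w:T. ✗
w: successors {s, t, u, v, w, x}; ¬p → q there: s:T, t:F, u:T, v:T, w:T, x:T. ✗
x: successors {u, v}; ¬p → q there: u:T, v:T. ✓
y: successors {t, u, v, w, x}; ¬p → q there: t:F, u:T, v:T, w:T, x:T. ✗
— 2 worlds.
For ◇(¬p ∨ (p → ¬q)):
s: successors {s, t, v, x}; ¬p ∨ (p → ¬q) there: s:T, t:T, v:T, x:T. ✓
t: successors {s, w, x, y}; ¬p ∨ (p → ¬q) there: s:T, w:T, x:T, y:T. ✓
u: successors {s, t, w, x}; ¬p ∨ (p → ¬q) there: s:T, t:T, w:T, x:T. ✓
v: successors {t, w}; ¬p ∨ (p → ¬q) there: t:T, w:T. ✓
w: successors {s, t, u, v, w, x}; ¬p ∨ (p → ¬q) there: s:T, t:T, u:F, v:T, w:T, x:T. ✓
x: successors {u, v}; ¬p ∨ (p → ¬q) there: u:F, v:T. ✓
y: successors {t, u, v, w, x}; ¬p ∨ (p → ¬q) there: t:T, u:F, v:T, w:T, x:T. ✓
— 7 worlds.

2 and 7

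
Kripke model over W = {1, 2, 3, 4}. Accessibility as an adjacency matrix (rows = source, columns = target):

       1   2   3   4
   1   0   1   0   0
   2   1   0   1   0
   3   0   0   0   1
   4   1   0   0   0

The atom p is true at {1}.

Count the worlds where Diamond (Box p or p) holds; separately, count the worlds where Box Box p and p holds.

For Diamond (Box p or p):
1: successors {2}; Box p or p there: 2:F. ✗
2: successors {1, 3}; Box p or p there: 1:T, 3:F. ✓
3: successors {4}; Box p or p there: 4:T. ✓
4: successors {1}; Box p or p there: 1:T. ✓
— 3 worlds.
For Box Box p and p:
1: Box Box p is F, p is T. ✗
2: Box Box p is F, p is F. ✗
3: Box Box p is T, p is F. ✗
4: Box Box p is F, p is F. ✗
— 0 worlds.

3 and 0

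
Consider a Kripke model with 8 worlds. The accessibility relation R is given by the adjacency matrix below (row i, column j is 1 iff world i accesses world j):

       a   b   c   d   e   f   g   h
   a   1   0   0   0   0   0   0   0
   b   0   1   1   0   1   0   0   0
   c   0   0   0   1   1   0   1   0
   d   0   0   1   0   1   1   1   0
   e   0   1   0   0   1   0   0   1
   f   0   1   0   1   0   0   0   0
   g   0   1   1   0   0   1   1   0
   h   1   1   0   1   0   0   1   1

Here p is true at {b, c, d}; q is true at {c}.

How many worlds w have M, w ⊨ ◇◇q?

a: successors {a}; ◇q there: a:F. ✗
b: successors {b, c, e}; ◇q there: b:T, c:F, e:F. ✓
c: successors {d, e, g}; ◇q there: d:T, e:F, g:T. ✓
d: successors {c, e, f, g}; ◇q there: c:F, e:F, f:F, g:T. ✓
e: successors {b, e, h}; ◇q there: b:T, e:F, h:F. ✓
f: successors {b, d}; ◇q there: b:T, d:T. ✓
g: successors {b, c, f, g}; ◇q there: b:T, c:F, f:F, g:T. ✓
h: successors {a, b, d, g, h}; ◇q there: a:F, b:T, d:T, g:T, h:F. ✓
Satisfying worlds: {b, c, d, e, f, g, h}.

7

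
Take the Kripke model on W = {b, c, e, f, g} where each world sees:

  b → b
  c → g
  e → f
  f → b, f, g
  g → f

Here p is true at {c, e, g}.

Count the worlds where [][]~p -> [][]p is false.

b: [][]~p is T, [][]p is F. ✗
c: [][]~p is T, [][]p is F. ✗
e: [][]~p is F, [][]p is F. ✓
f: [][]~p is F, [][]p is F. ✓
g: [][]~p is F, [][]p is F. ✓
Satisfying worlds: {e, f, g}.
So [][]~p -> [][]p fails at the other 2 worlds.

2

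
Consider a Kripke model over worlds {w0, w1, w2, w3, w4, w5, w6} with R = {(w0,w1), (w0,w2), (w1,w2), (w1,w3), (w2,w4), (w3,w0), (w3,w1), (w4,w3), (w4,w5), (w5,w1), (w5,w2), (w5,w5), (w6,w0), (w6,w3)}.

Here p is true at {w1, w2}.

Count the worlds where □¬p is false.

4

w0: successors {w1, w2}; ¬p there: w1:F, w2:F. ✗
w1: successors {w2, w3}; ¬p there: w2:F, w3:T. ✗
w2: successors {w4}; ¬p there: w4:T. ✓
w3: successors {w0, w1}; ¬p there: w0:T, w1:F. ✗
w4: successors {w3, w5}; ¬p there: w3:T, w5:T. ✓
w5: successors {w1, w2, w5}; ¬p there: w1:F, w2:F, w5:T. ✗
w6: successors {w0, w3}; ¬p there: w0:T, w3:T. ✓
Satisfying worlds: {w2, w4, w6}.
So □¬p fails at the other 4 worlds.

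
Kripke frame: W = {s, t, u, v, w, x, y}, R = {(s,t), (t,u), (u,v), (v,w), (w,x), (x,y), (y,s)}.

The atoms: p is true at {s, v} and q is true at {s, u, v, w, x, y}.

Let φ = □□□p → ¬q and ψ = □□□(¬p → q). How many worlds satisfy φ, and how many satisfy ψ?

5 and 6

For □□□p → ¬q:
s: □□□p is T, ¬q is F. ✗
t: □□□p is F, ¬q is T. ✓
u: □□□p is F, ¬q is F. ✓
v: □□□p is F, ¬q is F. ✓
w: □□□p is T, ¬q is F. ✗
x: □□□p is F, ¬q is F. ✓
y: □□□p is F, ¬q is F. ✓
— 5 worlds.
For □□□(¬p → q):
s: successors {t}; □□(¬p → q) there: t:T. ✓
t: successors {u}; □□(¬p → q) there: u:T. ✓
u: successors {v}; □□(¬p → q) there: v:T. ✓
v: successors {w}; □□(¬p → q) there: w:T. ✓
w: successors {x}; □□(¬p → q) there: x:T. ✓
x: successors {y}; □□(¬p → q) there: y:F. ✗
y: successors {s}; □□(¬p → q) there: s:T. ✓
— 6 worlds.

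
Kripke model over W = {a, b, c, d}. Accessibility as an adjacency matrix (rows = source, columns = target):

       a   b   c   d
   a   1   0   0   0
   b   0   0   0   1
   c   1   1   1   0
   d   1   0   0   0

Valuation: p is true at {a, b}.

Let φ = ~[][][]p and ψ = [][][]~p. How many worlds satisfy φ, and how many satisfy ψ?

1 and 0

For ~[][][]p:
a: [][][]p is T. ✗
b: [][][]p is T. ✗
c: [][][]p is F. ✓
d: [][][]p is T. ✗
— 1 world.
For [][][]~p:
a: successors {a}; [][]~p there: a:F. ✗
b: successors {d}; [][]~p there: d:F. ✗
c: successors {a, b, c}; [][]~p there: a:F, b:F, c:F. ✗
d: successors {a}; [][]~p there: a:F. ✗
— 0 worlds.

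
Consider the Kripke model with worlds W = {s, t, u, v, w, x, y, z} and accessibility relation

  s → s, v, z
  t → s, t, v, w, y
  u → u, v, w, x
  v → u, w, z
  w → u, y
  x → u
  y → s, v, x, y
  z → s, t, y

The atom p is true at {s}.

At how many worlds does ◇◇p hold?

6

s: successors {s, v, z}; ◇p there: s:T, v:F, z:T. ✓
t: successors {s, t, v, w, y}; ◇p there: s:T, t:T, v:F, w:F, y:T. ✓
u: successors {u, v, w, x}; ◇p there: u:F, v:F, w:F, x:F. ✗
v: successors {u, w, z}; ◇p there: u:F, w:F, z:T. ✓
w: successors {u, y}; ◇p there: u:F, y:T. ✓
x: successors {u}; ◇p there: u:F. ✗
y: successors {s, v, x, y}; ◇p there: s:T, v:F, x:F, y:T. ✓
z: successors {s, t, y}; ◇p there: s:T, t:T, y:T. ✓
Satisfying worlds: {s, t, v, w, y, z}.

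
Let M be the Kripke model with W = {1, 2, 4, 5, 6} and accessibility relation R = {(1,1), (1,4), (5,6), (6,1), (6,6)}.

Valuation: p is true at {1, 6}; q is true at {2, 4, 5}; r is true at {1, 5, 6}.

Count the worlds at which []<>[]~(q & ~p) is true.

1: successors {1, 4}; <>[]~(q & ~p) there: 1:T, 4:F. ✗
2: no successors, so []<>[]~(q & ~p) holds vacuously. ✓
4: no successors, so []<>[]~(q & ~p) holds vacuously. ✓
5: successors {6}; <>[]~(q & ~p) there: 6:T. ✓
6: successors {1, 6}; <>[]~(q & ~p) there: 1:T, 6:T. ✓
Satisfying worlds: {2, 4, 5, 6}.

4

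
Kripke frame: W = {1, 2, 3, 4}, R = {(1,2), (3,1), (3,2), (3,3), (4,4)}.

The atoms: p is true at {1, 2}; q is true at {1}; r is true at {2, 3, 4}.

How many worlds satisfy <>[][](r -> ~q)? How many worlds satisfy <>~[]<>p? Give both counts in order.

3 and 2

For <>[][](r -> ~q):
1: successors {2}; [][](r -> ~q) there: 2:T. ✓
2: no successors, so <>[][](r -> ~q) fails. ✗
3: successors {1, 2, 3}; [][](r -> ~q) there: 1:T, 2:T, 3:T. ✓
4: successors {4}; [][](r -> ~q) there: 4:T. ✓
— 3 worlds.
For <>~[]<>p:
1: successors {2}; ~[]<>p there: 2:F. ✗
2: no successors, so <>~[]<>p fails. ✗
3: successors {1, 2, 3}; ~[]<>p there: 1:T, 2:F, 3:T. ✓
4: successors {4}; ~[]<>p there: 4:T. ✓
— 2 worlds.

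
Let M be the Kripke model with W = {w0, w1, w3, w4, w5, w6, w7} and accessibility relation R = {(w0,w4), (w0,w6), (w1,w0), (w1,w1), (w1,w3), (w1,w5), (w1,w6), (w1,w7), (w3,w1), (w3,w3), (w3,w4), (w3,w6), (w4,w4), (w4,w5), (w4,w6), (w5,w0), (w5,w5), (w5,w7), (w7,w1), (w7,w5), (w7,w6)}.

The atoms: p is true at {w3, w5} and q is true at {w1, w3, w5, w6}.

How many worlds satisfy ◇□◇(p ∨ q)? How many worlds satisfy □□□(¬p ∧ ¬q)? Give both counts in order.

6 and 1

For ◇□◇(p ∨ q):
w0: successors {w4, w6}; □◇(p ∨ q) there: w4:F, w6:T. ✓
w1: successors {w0, w1, w3, w5, w6, w7}; □◇(p ∨ q) there: w0:F, w1:F, w3:F, w5:T, w6:T, w7:F. ✓
w3: successors {w1, w3, w4, w6}; □◇(p ∨ q) there: w1:F, w3:F, w4:F, w6:T. ✓
w4: successors {w4, w5, w6}; □◇(p ∨ q) there: w4:F, w5:T, w6:T. ✓
w5: successors {w0, w5, w7}; □◇(p ∨ q) there: w0:F, w5:T, w7:F. ✓
w6: no successors, so ◇□◇(p ∨ q) fails. ✗
w7: successors {w1, w5, w6}; □◇(p ∨ q) there: w1:F, w5:T, w6:T. ✓
— 6 worlds.
For □□□(¬p ∧ ¬q):
w0: successors {w4, w6}; □□(¬p ∧ ¬q) there: w4:F, w6:T. ✗
w1: successors {w0, w1, w3, w5, w6, w7}; □□(¬p ∧ ¬q) there: w0:F, w1:F, w3:F, w5:F, w6:T, w7:F. ✗
w3: successors {w1, w3, w4, w6}; □□(¬p ∧ ¬q) there: w1:F, w3:F, w4:F, w6:T. ✗
w4: successors {w4, w5, w6}; □□(¬p ∧ ¬q) there: w4:F, w5:F, w6:T. ✗
w5: successors {w0, w5, w7}; □□(¬p ∧ ¬q) there: w0:F, w5:F, w7:F. ✗
w6: no successors, so □□□(¬p ∧ ¬q) holds vacuously. ✓
w7: successors {w1, w5, w6}; □□(¬p ∧ ¬q) there: w1:F, w5:F, w6:T. ✗
— 1 world.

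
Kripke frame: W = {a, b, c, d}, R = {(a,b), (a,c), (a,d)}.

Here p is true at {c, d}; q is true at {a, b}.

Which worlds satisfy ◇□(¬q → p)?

a: successors {b, c, d}; □(¬q → p) there: b:T, c:T, d:T. ✓
b: no successors, so ◇□(¬q → p) fails. ✗
c: no successors, so ◇□(¬q → p) fails. ✗
d: no successors, so ◇□(¬q → p) fails. ✗

{a}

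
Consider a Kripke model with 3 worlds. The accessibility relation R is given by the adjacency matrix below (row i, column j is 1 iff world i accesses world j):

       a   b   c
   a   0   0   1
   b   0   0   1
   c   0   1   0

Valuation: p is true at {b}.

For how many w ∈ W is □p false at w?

2

a: successors {c}; p there: c:F. ✗
b: successors {c}; p there: c:F. ✗
c: successors {b}; p there: b:T. ✓
Satisfying worlds: {c}.
So □p fails at the other 2 worlds.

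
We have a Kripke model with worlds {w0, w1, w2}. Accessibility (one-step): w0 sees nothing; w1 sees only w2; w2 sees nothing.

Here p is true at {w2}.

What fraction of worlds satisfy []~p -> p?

w0: []~p is T, p is F. ✗
w1: []~p is F, p is F. ✓
w2: []~p is T, p is T. ✓
That's 2 of 3 worlds, so 2/3.

2/3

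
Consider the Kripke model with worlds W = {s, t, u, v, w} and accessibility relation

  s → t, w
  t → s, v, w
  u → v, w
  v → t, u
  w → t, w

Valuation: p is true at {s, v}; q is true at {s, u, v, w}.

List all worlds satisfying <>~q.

s: successors {t, w}; ~q there: t:T, w:F. ✓
t: successors {s, v, w}; ~q there: s:F, v:F, w:F. ✗
u: successors {v, w}; ~q there: v:F, w:F. ✗
v: successors {t, u}; ~q there: t:T, u:F. ✓
w: successors {t, w}; ~q there: t:T, w:F. ✓

{s, v, w}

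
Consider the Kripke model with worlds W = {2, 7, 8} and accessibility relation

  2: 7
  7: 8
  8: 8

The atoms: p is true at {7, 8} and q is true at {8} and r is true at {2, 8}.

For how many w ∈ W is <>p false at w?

0

2: successors {7}; p there: 7:T. ✓
7: successors {8}; p there: 8:T. ✓
8: successors {8}; p there: 8:T. ✓
Satisfying worlds: {2, 7, 8}.
So <>p fails at the other 0 worlds.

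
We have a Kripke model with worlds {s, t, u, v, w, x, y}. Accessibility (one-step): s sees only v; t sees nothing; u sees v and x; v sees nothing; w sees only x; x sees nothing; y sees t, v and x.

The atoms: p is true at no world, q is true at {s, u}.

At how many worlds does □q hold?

s: successors {v}; q there: v:F. ✗
t: no successors, so □q holds vacuously. ✓
u: successors {v, x}; q there: v:F, x:F. ✗
v: no successors, so □q holds vacuously. ✓
w: successors {x}; q there: x:F. ✗
x: no successors, so □q holds vacuously. ✓
y: successors {t, v, x}; q there: t:F, v:F, x:F. ✗
Satisfying worlds: {t, v, x}.

3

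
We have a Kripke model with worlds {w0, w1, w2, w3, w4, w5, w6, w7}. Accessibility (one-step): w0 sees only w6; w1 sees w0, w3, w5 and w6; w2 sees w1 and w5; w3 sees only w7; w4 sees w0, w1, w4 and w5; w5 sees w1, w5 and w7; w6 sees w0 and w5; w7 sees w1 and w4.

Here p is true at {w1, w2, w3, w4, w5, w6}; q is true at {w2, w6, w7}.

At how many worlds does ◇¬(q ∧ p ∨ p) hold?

5

w0: successors {w6}; ¬(q ∧ p ∨ p) there: w6:F. ✗
w1: successors {w0, w3, w5, w6}; ¬(q ∧ p ∨ p) there: w0:T, w3:F, w5:F, w6:F. ✓
w2: successors {w1, w5}; ¬(q ∧ p ∨ p) there: w1:F, w5:F. ✗
w3: successors {w7}; ¬(q ∧ p ∨ p) there: w7:T. ✓
w4: successors {w0, w1, w4, w5}; ¬(q ∧ p ∨ p) there: w0:T, w1:F, w4:F, w5:F. ✓
w5: successors {w1, w5, w7}; ¬(q ∧ p ∨ p) there: w1:F, w5:F, w7:T. ✓
w6: successors {w0, w5}; ¬(q ∧ p ∨ p) there: w0:T, w5:F. ✓
w7: successors {w1, w4}; ¬(q ∧ p ∨ p) there: w1:F, w4:F. ✗
Satisfying worlds: {w1, w3, w4, w5, w6}.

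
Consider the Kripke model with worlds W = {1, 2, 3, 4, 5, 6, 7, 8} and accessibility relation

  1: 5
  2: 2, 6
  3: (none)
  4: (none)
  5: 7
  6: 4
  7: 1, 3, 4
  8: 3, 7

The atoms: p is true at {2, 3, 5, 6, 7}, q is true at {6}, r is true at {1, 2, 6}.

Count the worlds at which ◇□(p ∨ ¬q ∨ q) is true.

6

1: successors {5}; □(p ∨ ¬q ∨ q) there: 5:T. ✓
2: successors {2, 6}; □(p ∨ ¬q ∨ q) there: 2:T, 6:T. ✓
3: no successors, so ◇□(p ∨ ¬q ∨ q) fails. ✗
4: no successors, so ◇□(p ∨ ¬q ∨ q) fails. ✗
5: successors {7}; □(p ∨ ¬q ∨ q) there: 7:T. ✓
6: successors {4}; □(p ∨ ¬q ∨ q) there: 4:T. ✓
7: successors {1, 3, 4}; □(p ∨ ¬q ∨ q) there: 1:T, 3:T, 4:T. ✓
8: successors {3, 7}; □(p ∨ ¬q ∨ q) there: 3:T, 7:T. ✓
Satisfying worlds: {1, 2, 5, 6, 7, 8}.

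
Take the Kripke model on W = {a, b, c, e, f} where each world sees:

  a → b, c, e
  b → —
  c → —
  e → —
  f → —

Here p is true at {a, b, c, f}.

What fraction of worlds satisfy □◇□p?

a: successors {b, c, e}; ◇□p there: b:F, c:F, e:F. ✗
b: no successors, so □◇□p holds vacuously. ✓
c: no successors, so □◇□p holds vacuously. ✓
e: no successors, so □◇□p holds vacuously. ✓
f: no successors, so □◇□p holds vacuously. ✓
That's 4 of 5 worlds, so 4/5.

4/5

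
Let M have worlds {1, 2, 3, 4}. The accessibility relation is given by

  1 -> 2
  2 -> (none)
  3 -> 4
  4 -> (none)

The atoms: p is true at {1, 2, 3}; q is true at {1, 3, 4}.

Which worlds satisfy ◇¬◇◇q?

{1, 3}

1: successors {2}; ¬◇◇q there: 2:T. ✓
2: no successors, so ◇¬◇◇q fails. ✗
3: successors {4}; ¬◇◇q there: 4:T. ✓
4: no successors, so ◇¬◇◇q fails. ✗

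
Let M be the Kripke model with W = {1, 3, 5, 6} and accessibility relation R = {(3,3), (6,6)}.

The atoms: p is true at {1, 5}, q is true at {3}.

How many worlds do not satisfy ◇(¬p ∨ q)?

2

1: no successors, so ◇(¬p ∨ q) fails. ✗
3: successors {3}; ¬p ∨ q there: 3:T. ✓
5: no successors, so ◇(¬p ∨ q) fails. ✗
6: successors {6}; ¬p ∨ q there: 6:T. ✓
Satisfying worlds: {3, 6}.
So ◇(¬p ∨ q) fails at the other 2 worlds.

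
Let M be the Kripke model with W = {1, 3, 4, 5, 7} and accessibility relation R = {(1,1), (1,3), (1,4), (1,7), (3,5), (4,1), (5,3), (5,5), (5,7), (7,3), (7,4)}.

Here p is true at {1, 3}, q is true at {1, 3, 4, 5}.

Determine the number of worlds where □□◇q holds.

5

1: successors {1, 3, 4, 7}; □◇q there: 1:T, 3:T, 4:T, 7:T. ✓
3: successors {5}; □◇q there: 5:T. ✓
4: successors {1}; □◇q there: 1:T. ✓
5: successors {3, 5, 7}; □◇q there: 3:T, 5:T, 7:T. ✓
7: successors {3, 4}; □◇q there: 3:T, 4:T. ✓
Satisfying worlds: {1, 3, 4, 5, 7}.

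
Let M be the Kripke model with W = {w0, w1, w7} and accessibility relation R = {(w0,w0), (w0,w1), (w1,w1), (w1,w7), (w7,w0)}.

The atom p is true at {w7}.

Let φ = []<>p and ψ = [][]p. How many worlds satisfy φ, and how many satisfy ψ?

0 and 0

For []<>p:
w0: successors {w0, w1}; <>p there: w0:F, w1:T. ✗
w1: successors {w1, w7}; <>p there: w1:T, w7:F. ✗
w7: successors {w0}; <>p there: w0:F. ✗
— 0 worlds.
For [][]p:
w0: successors {w0, w1}; []p there: w0:F, w1:F. ✗
w1: successors {w1, w7}; []p there: w1:F, w7:F. ✗
w7: successors {w0}; []p there: w0:F. ✗
— 0 worlds.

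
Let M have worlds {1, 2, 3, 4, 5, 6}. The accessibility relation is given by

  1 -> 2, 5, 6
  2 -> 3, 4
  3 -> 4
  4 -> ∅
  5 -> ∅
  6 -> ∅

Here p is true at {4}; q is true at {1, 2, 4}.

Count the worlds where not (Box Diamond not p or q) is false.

1: Box Diamond not p or q is T. ✗
2: Box Diamond not p or q is T. ✗
3: Box Diamond not p or q is F. ✓
4: Box Diamond not p or q is T. ✗
5: Box Diamond not p or q is T. ✗
6: Box Diamond not p or q is T. ✗
Satisfying worlds: {3}.
So not (Box Diamond not p or q) fails at the other 5 worlds.

5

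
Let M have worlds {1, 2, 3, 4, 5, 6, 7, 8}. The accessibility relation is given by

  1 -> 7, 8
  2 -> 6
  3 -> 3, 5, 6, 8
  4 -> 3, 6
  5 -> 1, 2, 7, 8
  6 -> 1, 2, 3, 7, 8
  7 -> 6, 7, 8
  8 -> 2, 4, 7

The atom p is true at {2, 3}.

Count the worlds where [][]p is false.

8

1: successors {7, 8}; []p there: 7:F, 8:F. ✗
2: successors {6}; []p there: 6:F. ✗
3: successors {3, 5, 6, 8}; []p there: 3:F, 5:F, 6:F, 8:F. ✗
4: successors {3, 6}; []p there: 3:F, 6:F. ✗
5: successors {1, 2, 7, 8}; []p there: 1:F, 2:F, 7:F, 8:F. ✗
6: successors {1, 2, 3, 7, 8}; []p there: 1:F, 2:F, 3:F, 7:F, 8:F. ✗
7: successors {6, 7, 8}; []p there: 6:F, 7:F, 8:F. ✗
8: successors {2, 4, 7}; []p there: 2:F, 4:F, 7:F. ✗
Satisfying worlds: ∅.
So [][]p fails at the other 8 worlds.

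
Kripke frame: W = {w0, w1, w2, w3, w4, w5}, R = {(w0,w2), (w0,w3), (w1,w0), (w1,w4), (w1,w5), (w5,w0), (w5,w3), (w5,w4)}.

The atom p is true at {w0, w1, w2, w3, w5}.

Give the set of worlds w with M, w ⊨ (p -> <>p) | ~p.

w0: p -> <>p is T, ~p is F. ✓
w1: p -> <>p is T, ~p is F. ✓
w2: p -> <>p is F, ~p is F. ✗
w3: p -> <>p is F, ~p is F. ✗
w4: p -> <>p is T, ~p is T. ✓
w5: p -> <>p is T, ~p is F. ✓

{w0, w1, w4, w5}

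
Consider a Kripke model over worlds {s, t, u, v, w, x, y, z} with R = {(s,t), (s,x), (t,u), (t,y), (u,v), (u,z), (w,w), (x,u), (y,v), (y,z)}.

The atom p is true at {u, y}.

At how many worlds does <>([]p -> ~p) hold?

s: successors {t, x}; []p -> ~p there: t:T, x:T. ✓
t: successors {u, y}; []p -> ~p there: u:T, y:T. ✓
u: successors {v, z}; []p -> ~p there: v:T, z:T. ✓
v: no successors, so <>([]p -> ~p) fails. ✗
w: successors {w}; []p -> ~p there: w:T. ✓
x: successors {u}; []p -> ~p there: u:T. ✓
y: successors {v, z}; []p -> ~p there: v:T, z:T. ✓
z: no successors, so <>([]p -> ~p) fails. ✗
Satisfying worlds: {s, t, u, w, x, y}.

6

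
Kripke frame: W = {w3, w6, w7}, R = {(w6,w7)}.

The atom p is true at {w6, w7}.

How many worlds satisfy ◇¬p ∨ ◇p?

1

w3: ◇¬p is F, ◇p is F. ✗
w6: ◇¬p is F, ◇p is T. ✓
w7: ◇¬p is F, ◇p is F. ✗
Satisfying worlds: {w6}.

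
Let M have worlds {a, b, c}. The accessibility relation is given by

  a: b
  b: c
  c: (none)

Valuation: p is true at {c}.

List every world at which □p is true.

a: successors {b}; p there: b:F. ✗
b: successors {c}; p there: c:T. ✓
c: no successors, so □p holds vacuously. ✓

{b, c}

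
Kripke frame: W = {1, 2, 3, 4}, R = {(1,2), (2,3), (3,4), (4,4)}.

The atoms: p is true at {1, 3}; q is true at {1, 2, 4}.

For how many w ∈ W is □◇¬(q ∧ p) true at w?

4

1: successors {2}; ◇¬(q ∧ p) there: 2:T. ✓
2: successors {3}; ◇¬(q ∧ p) there: 3:T. ✓
3: successors {4}; ◇¬(q ∧ p) there: 4:T. ✓
4: successors {4}; ◇¬(q ∧ p) there: 4:T. ✓
Satisfying worlds: {1, 2, 3, 4}.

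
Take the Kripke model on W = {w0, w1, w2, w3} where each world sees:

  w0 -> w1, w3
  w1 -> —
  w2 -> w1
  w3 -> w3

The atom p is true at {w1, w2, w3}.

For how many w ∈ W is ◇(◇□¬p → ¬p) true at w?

3

w0: successors {w1, w3}; ◇□¬p → ¬p there: w1:T, w3:T. ✓
w1: no successors, so ◇(◇□¬p → ¬p) fails. ✗
w2: successors {w1}; ◇□¬p → ¬p there: w1:T. ✓
w3: successors {w3}; ◇□¬p → ¬p there: w3:T. ✓
Satisfying worlds: {w0, w2, w3}.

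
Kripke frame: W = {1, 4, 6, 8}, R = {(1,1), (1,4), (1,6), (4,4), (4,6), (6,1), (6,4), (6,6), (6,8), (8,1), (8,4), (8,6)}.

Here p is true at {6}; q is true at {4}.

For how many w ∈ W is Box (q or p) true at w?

1

1: successors {1, 4, 6}; q or p there: 1:F, 4:T, 6:T. ✗
4: successors {4, 6}; q or p there: 4:T, 6:T. ✓
6: successors {1, 4, 6, 8}; q or p there: 1:F, 4:T, 6:T, 8:F. ✗
8: successors {1, 4, 6}; q or p there: 1:F, 4:T, 6:T. ✗
Satisfying worlds: {4}.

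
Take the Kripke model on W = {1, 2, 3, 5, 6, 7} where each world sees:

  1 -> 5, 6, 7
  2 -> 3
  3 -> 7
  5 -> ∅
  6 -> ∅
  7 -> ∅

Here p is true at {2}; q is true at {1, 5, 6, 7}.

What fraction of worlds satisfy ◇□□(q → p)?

1: successors {5, 6, 7}; □□(q → p) there: 5:T, 6:T, 7:T. ✓
2: successors {3}; □□(q → p) there: 3:T. ✓
3: successors {7}; □□(q → p) there: 7:T. ✓
5: no successors, so ◇□□(q → p) fails. ✗
6: no successors, so ◇□□(q → p) fails. ✗
7: no successors, so ◇□□(q → p) fails. ✗
That's 3 of 6 worlds, so 3/6 = 1/2.

1/2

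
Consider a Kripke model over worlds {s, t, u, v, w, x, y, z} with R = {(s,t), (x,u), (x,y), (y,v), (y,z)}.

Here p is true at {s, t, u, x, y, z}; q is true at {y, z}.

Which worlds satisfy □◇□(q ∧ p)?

s: successors {t}; ◇□(q ∧ p) there: t:F. ✗
t: no successors, so □◇□(q ∧ p) holds vacuously. ✓
u: no successors, so □◇□(q ∧ p) holds vacuously. ✓
v: no successors, so □◇□(q ∧ p) holds vacuously. ✓
w: no successors, so □◇□(q ∧ p) holds vacuously. ✓
x: successors {u, y}; ◇□(q ∧ p) there: u:F, y:T. ✗
y: successors {v, z}; ◇□(q ∧ p) there: v:F, z:F. ✗
z: no successors, so □◇□(q ∧ p) holds vacuously. ✓

{t, u, v, w, z}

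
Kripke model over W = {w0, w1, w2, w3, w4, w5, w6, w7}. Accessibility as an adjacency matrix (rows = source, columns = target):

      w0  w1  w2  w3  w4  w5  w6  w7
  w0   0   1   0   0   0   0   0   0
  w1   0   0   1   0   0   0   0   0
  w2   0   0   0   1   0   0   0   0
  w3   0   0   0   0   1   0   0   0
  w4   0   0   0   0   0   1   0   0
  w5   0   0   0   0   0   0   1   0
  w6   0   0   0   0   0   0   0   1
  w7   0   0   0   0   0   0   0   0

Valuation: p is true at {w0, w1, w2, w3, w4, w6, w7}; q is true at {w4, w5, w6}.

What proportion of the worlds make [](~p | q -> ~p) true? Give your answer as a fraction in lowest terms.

w0: successors {w1}; ~p | q -> ~p there: w1:T. ✓
w1: successors {w2}; ~p | q -> ~p there: w2:T. ✓
w2: successors {w3}; ~p | q -> ~p there: w3:T. ✓
w3: successors {w4}; ~p | q -> ~p there: w4:F. ✗
w4: successors {w5}; ~p | q -> ~p there: w5:T. ✓
w5: successors {w6}; ~p | q -> ~p there: w6:F. ✗
w6: successors {w7}; ~p | q -> ~p there: w7:T. ✓
w7: no successors, so [](~p | q -> ~p) holds vacuously. ✓
That's 6 of 8 worlds, so 6/8 = 3/4.

3/4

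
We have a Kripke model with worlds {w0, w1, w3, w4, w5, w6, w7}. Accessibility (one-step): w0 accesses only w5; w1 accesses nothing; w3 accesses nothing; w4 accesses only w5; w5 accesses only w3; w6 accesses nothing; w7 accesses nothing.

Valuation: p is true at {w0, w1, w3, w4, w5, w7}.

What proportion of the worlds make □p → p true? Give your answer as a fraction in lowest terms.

w0: □p is T, p is T. ✓
w1: □p is T, p is T. ✓
w3: □p is T, p is T. ✓
w4: □p is T, p is T. ✓
w5: □p is T, p is T. ✓
w6: □p is T, p is F. ✗
w7: □p is T, p is T. ✓
That's 6 of 7 worlds, so 6/7.

6/7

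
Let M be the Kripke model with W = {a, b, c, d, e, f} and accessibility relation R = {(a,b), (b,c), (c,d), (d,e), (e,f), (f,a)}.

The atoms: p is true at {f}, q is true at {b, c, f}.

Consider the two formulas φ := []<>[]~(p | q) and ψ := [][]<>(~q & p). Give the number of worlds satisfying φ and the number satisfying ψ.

For []<>[]~(p | q):
a: successors {b}; <>[]~(p | q) there: b:T. ✓
b: successors {c}; <>[]~(p | q) there: c:T. ✓
c: successors {d}; <>[]~(p | q) there: d:F. ✗
d: successors {e}; <>[]~(p | q) there: e:T. ✓
e: successors {f}; <>[]~(p | q) there: f:F. ✗
f: successors {a}; <>[]~(p | q) there: a:F. ✗
— 3 worlds.
For [][]<>(~q & p):
a: successors {b}; []<>(~q & p) there: b:F. ✗
b: successors {c}; []<>(~q & p) there: c:F. ✗
c: successors {d}; []<>(~q & p) there: d:F. ✗
d: successors {e}; []<>(~q & p) there: e:F. ✗
e: successors {f}; []<>(~q & p) there: f:F. ✗
f: successors {a}; []<>(~q & p) there: a:F. ✗
— 0 worlds.

3 and 0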